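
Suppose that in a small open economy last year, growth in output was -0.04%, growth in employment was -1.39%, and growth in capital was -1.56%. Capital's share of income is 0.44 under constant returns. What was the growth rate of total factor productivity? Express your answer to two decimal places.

Labor's share = 1 − 0.44 = 0.56.
Capital: 0.44 × (-1.56) = -0.6864 pp.
Employment: 0.56 × (-1.39) = -0.7784 pp.
TFP growth = -0.04 + 1.4648 = 1.4248%.

Total factor productivity grew 1.42%.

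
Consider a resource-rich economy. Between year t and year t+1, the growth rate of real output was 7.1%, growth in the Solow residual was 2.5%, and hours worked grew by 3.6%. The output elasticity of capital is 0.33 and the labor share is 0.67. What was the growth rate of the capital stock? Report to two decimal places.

Labor's share = 1 − 0.33 = 0.67.
gY = gA + 0.67×3.6 + 0.33×g.
0.33×g = 7.1 − 2.5 − 2.412 = 2.188.
g = 2.188 / 0.33 = 6.6303%.

The capital stock growth was 6.63%.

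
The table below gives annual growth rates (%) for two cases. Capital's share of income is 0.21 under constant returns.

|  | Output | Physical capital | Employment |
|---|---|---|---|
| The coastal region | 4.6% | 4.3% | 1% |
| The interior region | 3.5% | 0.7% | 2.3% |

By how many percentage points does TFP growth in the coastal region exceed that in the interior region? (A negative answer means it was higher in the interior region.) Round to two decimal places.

1.37 percentage points

Labor's share = 1 − 0.21 = 0.79.
The coastal region: TFP = 4.6 − 0.903 − 0.79 = 2.907%.
The interior region: TFP = 3.5 − 0.147 − 1.817 = 1.536%.
Difference = 2.907 − (1.536) = 1.371 pp.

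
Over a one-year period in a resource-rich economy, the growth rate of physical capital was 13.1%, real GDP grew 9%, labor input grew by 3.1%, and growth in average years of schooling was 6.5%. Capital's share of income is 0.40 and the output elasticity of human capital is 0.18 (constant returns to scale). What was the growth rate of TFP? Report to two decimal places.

TFP growth was 1.29%.

Labor's share = 1 − 0.4 − 0.18 = 0.42.
Physical capital: 0.4 × 13.1 = 5.24 pp.
Average years of schooling: 0.18 × 6.5 = 1.17 pp.
Labor input: 0.42 × 3.1 = 1.302 pp.
TFP growth = 9 − 7.712 = 1.288%.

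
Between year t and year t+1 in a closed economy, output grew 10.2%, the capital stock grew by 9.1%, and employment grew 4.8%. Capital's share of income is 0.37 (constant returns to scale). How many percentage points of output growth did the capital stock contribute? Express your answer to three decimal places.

3.367 percentage points

Contribution = share × growth = 0.37 × 9.1 = 3.367 pp.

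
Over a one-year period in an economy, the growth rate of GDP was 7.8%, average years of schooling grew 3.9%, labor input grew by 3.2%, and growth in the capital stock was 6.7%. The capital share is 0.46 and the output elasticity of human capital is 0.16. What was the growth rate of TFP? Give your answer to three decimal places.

TFP grew 2.878%.

Labor's share = 1 − 0.46 − 0.16 = 0.38.
The capital stock: 0.46 × 6.7 = 3.082 pp.
Average years of schooling: 0.16 × 3.9 = 0.624 pp.
Labor input: 0.38 × 3.2 = 1.216 pp.
TFP growth = 7.8 − 4.922 = 2.878%.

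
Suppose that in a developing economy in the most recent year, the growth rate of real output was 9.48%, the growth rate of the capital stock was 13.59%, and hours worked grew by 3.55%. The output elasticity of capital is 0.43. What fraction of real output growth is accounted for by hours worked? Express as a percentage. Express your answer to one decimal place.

21.3%

Labor's share = 1 − 0.43 = 0.57.
Hours worked contributed 0.57 × 3.55 = 2.0235 pp.
Share of growth = 2.0235 / 9.48 × 100 = 21.345%.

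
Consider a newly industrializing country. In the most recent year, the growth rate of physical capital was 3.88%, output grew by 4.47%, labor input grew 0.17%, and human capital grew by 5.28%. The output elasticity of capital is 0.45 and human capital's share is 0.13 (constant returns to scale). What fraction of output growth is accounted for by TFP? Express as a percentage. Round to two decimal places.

Labor's share = 1 − 0.45 − 0.13 = 0.42.
Physical capital: 0.45 × 3.88 = 1.746 pp.
Human capital: 0.13 × 5.28 = 0.6864 pp.
Labor input: 0.42 × 0.17 = 0.0714 pp.
TFP growth = 4.47 − 2.5038 = 1.9662%.
TFP share of growth = 1.9662 / 4.47 × 100 = 43.9866%.

TFP accounted for 43.99% of growth.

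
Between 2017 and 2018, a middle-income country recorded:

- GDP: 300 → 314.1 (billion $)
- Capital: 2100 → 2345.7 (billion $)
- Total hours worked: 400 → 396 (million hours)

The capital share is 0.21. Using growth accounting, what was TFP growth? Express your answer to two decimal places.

3.03%

GDP growth = (314.1 − 300) / 300 = 4.7%.
Capital growth = (2345.7 − 2100) / 2100 = 11.7%.
Total hours worked growth = (396 − 400) / 400 = -1%.
Labor's share = 1 − 0.21 = 0.79.
Capital: 0.21 × 11.7 = 2.457 pp.
Total hours worked: 0.79 × (-1) = -0.79 pp.
TFP growth = 4.7 − 1.667 = 3.033%.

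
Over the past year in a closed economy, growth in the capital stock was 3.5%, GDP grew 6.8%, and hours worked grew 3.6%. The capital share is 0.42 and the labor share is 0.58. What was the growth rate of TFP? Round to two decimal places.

TFP grew 3.24%.

Labor's share = 1 − 0.42 = 0.58.
The capital stock: 0.42 × 3.5 = 1.47 pp.
Hours worked: 0.58 × 3.6 = 2.088 pp.
TFP growth = 6.8 − 3.558 = 3.242%.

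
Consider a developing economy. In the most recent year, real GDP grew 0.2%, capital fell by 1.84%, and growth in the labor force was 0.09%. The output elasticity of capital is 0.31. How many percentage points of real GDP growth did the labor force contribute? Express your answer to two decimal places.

Labor's share = 1 − 0.31 = 0.69.
Contribution = share × growth = 0.69 × 0.09 = 0.0621 pp.

0.06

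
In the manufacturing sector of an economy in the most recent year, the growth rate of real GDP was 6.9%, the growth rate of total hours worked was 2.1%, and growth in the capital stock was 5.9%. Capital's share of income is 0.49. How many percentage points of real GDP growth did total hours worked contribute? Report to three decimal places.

1.071 pp

Labor's share = 1 − 0.49 = 0.51.
Contribution = share × growth = 0.51 × 2.1 = 1.071 pp.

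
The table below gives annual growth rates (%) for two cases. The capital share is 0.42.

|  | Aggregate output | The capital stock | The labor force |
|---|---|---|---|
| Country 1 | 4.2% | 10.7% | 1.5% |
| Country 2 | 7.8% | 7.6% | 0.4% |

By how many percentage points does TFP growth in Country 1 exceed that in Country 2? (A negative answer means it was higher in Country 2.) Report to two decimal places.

-5.54 percentage points

Labor's share = 1 − 0.42 = 0.58.
Country 1: TFP = 4.2 − 4.494 − 0.87 = -1.164%.
Country 2: TFP = 7.8 − 3.192 − 0.232 = 4.376%.
Difference = -1.164 − (4.376) = -5.54 pp.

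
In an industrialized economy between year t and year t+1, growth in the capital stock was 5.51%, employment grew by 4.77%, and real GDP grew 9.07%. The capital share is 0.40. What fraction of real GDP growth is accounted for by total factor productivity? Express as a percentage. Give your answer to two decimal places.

Total factor productivity accounted for 44.15% of growth.

Labor's share = 1 − 0.4 = 0.6.
The capital stock: 0.4 × 5.51 = 2.204 pp.
Employment: 0.6 × 4.77 = 2.862 pp.
TFP growth = 9.07 − 5.066 = 4.004%.
TFP share of growth = 4.004 / 9.07 × 100 = 44.1455%.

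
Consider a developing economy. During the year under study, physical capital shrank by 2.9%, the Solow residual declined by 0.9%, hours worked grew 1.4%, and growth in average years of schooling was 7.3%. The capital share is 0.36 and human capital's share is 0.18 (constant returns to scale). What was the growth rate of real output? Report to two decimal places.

Labor's share = 1 − 0.36 − 0.18 = 0.46.
Physical capital: 0.36 × (-2.9) = -1.044 pp.
Average years of schooling: 0.18 × 7.3 = 1.314 pp.
Hours worked: 0.46 × 1.4 = 0.644 pp.
Output growth = -0.9 + 0.914 = 0.014%.

0.01%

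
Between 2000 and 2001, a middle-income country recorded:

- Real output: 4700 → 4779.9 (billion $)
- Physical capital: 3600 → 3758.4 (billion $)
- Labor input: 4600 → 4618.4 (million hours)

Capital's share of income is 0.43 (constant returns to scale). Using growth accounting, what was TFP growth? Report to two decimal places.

Real output growth = (4779.9 − 4700) / 4700 = 1.7%.
Physical capital growth = (3758.4 − 3600) / 3600 = 4.4%.
Labor input growth = (4618.4 − 4600) / 4600 = 0.4%.
Labor's share = 1 − 0.43 = 0.57.
Physical capital: 0.43 × 4.4 = 1.892 pp.
Labor input: 0.57 × 0.4 = 0.228 pp.
TFP growth = 1.7 − 2.12 = -0.42%.

-0.42%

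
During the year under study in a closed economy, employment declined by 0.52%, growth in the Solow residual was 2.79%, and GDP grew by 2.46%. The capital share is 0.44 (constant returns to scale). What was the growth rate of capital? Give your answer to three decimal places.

Labor's share = 1 − 0.44 = 0.56.
gY = gA + 0.56×(-0.52) + 0.44×g.
0.44×g = 2.46 − 2.79 + 0.2912 = -0.0388.
g = -0.0388 / 0.44 = -0.08818%.

-0.088%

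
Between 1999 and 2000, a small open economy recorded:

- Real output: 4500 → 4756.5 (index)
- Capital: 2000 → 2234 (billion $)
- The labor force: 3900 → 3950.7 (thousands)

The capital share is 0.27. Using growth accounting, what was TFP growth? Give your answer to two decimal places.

TFP grew 1.59%.

Real output growth = (4756.5 − 4500) / 4500 = 5.7%.
Capital growth = (2234 − 2000) / 2000 = 11.7%.
The labor force growth = (3950.7 − 3900) / 3900 = 1.3%.
Labor's share = 1 − 0.27 = 0.73.
Capital: 0.27 × 11.7 = 3.159 pp.
The labor force: 0.73 × 1.3 = 0.949 pp.
TFP growth = 5.7 − 4.108 = 1.592%.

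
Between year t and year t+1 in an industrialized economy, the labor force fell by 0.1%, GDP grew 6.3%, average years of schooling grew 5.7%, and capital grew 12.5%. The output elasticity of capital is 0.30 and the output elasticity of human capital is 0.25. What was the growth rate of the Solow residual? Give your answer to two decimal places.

The Solow residual growth was 1.17%.

Labor's share = 1 − 0.3 − 0.25 = 0.45.
Capital: 0.3 × 12.5 = 3.75 pp.
Average years of schooling: 0.25 × 5.7 = 1.425 pp.
The labor force: 0.45 × (-0.1) = -0.045 pp.
TFP growth = 6.3 − 5.13 = 1.17%.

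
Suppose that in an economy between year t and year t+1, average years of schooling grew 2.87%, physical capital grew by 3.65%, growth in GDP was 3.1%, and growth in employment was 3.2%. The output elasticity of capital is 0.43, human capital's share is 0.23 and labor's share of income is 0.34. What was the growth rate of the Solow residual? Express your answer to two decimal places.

Labor's share = 1 − 0.43 − 0.23 = 0.34.
Physical capital: 0.43 × 3.65 = 1.5695 pp.
Average years of schooling: 0.23 × 2.87 = 0.6601 pp.
Employment: 0.34 × 3.2 = 1.088 pp.
TFP growth = 3.1 − 3.3176 = -0.2176%.

-0.22%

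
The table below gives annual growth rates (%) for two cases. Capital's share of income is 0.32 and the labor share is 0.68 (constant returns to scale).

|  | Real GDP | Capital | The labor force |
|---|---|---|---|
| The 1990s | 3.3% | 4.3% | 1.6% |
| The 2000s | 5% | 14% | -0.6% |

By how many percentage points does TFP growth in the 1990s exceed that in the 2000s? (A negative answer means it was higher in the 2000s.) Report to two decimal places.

-0.09 percentage points

Labor's share = 1 − 0.32 = 0.68.
The 1990s: TFP = 3.3 − 1.376 − 1.088 = 0.836%.
The 2000s: TFP = 5 − 4.48 + 0.408 = 0.928%.
Difference = 0.836 − (0.928) = -0.092 pp.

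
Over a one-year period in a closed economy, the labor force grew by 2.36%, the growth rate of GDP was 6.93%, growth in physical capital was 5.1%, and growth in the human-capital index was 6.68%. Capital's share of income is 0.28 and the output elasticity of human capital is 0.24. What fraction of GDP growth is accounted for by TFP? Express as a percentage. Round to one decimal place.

39.9%

Labor's share = 1 − 0.28 − 0.24 = 0.48.
Physical capital: 0.28 × 5.1 = 1.428 pp.
The human-capital index: 0.24 × 6.68 = 1.6032 pp.
The labor force: 0.48 × 2.36 = 1.1328 pp.
TFP growth = 6.93 − 4.164 = 2.766%.
TFP share of growth = 2.766 / 6.93 × 100 = 39.913%.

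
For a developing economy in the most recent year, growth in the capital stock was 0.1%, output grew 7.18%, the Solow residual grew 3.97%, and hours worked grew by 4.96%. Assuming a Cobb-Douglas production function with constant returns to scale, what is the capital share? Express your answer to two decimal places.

gY = gA + α·gK + (1−α)·gL, so gY − gA − gL = α(gK − gL).
7.18 − 3.97 − 4.96 = α × (0.1 − 4.96).
-1.75 = -4.86 α, so α = 0.3601.

α = 0.36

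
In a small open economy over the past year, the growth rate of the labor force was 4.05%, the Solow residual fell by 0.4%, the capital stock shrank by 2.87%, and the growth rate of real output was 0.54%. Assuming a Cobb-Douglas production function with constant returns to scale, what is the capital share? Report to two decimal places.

gY = gA + α·gK + (1−α)·gL, so gY − gA − gL = α(gK − gL).
0.54 + 0.4 − 4.05 = α × (-2.87 − 4.05).
-3.11 = -6.92 α, so α = 0.4494.

0.45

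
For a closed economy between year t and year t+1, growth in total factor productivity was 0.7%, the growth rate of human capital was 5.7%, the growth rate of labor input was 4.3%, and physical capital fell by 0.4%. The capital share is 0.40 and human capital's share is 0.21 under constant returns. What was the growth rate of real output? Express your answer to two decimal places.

Labor's share = 1 − 0.4 − 0.21 = 0.39.
Physical capital: 0.4 × (-0.4) = -0.16 pp.
Human capital: 0.21 × 5.7 = 1.197 pp.
Labor input: 0.39 × 4.3 = 1.677 pp.
Output growth = 0.7 + 2.714 = 3.414%.

Real output growth was 3.41%.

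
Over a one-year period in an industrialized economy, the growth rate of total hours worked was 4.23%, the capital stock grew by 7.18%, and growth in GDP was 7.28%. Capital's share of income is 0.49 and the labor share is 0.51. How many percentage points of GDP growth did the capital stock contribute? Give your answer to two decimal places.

Contribution = share × growth = 0.49 × 7.18 = 3.5182 pp.

3.52 pp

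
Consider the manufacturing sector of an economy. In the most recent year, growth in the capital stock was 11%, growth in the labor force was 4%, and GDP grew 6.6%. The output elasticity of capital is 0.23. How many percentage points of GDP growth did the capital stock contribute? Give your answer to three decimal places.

Contribution = share × growth = 0.23 × 11 = 2.53 pp.

2.530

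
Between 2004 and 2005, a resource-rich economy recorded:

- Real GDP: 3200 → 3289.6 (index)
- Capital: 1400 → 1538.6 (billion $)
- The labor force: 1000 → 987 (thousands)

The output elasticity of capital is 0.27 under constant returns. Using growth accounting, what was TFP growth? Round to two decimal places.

Real GDP growth = (3289.6 − 3200) / 3200 = 2.8%.
Capital growth = (1538.6 − 1400) / 1400 = 9.9%.
The labor force growth = (987 − 1000) / 1000 = -1.3%.
Labor's share = 1 − 0.27 = 0.73.
Capital: 0.27 × 9.9 = 2.673 pp.
The labor force: 0.73 × (-1.3) = -0.949 pp.
TFP growth = 2.8 − 1.724 = 1.076%.

1.08%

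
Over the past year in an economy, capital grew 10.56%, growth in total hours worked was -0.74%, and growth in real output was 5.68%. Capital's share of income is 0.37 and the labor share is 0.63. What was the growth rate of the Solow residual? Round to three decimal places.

The Solow residual growth was 2.239%.

Labor's share = 1 − 0.37 = 0.63.
Capital: 0.37 × 10.56 = 3.9072 pp.
Total hours worked: 0.63 × (-0.74) = -0.4662 pp.
TFP growth = 5.68 − 3.441 = 2.239%.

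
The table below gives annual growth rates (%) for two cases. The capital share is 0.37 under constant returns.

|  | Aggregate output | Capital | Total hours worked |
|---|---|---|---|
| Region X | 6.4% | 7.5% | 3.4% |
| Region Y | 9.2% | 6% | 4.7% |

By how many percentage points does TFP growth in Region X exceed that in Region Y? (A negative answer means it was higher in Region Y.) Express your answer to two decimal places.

-2.54 percentage points

Labor's share = 1 − 0.37 = 0.63.
Region X: TFP = 6.4 − 2.775 − 2.142 = 1.483%.
Region Y: TFP = 9.2 − 2.22 − 2.961 = 4.019%.
Difference = 1.483 − (4.019) = -2.536 pp.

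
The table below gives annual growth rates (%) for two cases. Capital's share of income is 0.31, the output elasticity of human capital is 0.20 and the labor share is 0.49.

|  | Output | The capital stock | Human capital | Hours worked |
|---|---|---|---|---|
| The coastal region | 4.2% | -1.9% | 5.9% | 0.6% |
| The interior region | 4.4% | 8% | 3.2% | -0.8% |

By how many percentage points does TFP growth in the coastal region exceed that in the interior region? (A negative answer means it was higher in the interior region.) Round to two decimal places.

Labor's share = 1 − 0.31 − 0.2 = 0.49.
The coastal region: TFP = 4.2 + 0.589 − 1.18 − 0.294 = 3.315%.
The interior region: TFP = 4.4 − 2.48 − 0.64 + 0.392 = 1.672%.
Difference = 3.315 − (1.672) = 1.643 pp.

1.64 percentage points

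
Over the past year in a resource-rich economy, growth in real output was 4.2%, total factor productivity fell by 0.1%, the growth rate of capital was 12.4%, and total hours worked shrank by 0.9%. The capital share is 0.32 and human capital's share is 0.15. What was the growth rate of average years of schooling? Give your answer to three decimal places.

Average years of schooling growth was 5.393%.

Labor's share = 1 − 0.32 − 0.15 = 0.53.
gY = gA + 0.32×12.4 + 0.53×(-0.9) + 0.15×g.
0.15×g = 4.2 + 0.1 − 3.491 = 0.809.
g = 0.809 / 0.15 = 5.39333%.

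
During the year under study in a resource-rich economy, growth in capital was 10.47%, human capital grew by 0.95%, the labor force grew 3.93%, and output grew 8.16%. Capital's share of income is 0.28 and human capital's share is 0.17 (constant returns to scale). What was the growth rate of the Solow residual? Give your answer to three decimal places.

The Solow residual grew 2.905%.

Labor's share = 1 − 0.28 − 0.17 = 0.55.
Capital: 0.28 × 10.47 = 2.9316 pp.
Human capital: 0.17 × 0.95 = 0.1615 pp.
The labor force: 0.55 × 3.93 = 2.1615 pp.
TFP growth = 8.16 − 5.2546 = 2.9054%.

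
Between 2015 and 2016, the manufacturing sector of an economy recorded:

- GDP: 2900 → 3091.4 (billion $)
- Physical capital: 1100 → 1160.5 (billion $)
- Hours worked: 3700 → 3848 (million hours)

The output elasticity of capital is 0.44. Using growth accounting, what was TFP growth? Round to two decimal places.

GDP growth = (3091.4 − 2900) / 2900 = 6.6%.
Physical capital growth = (1160.5 − 1100) / 1100 = 5.5%.
Hours worked growth = (3848 − 3700) / 3700 = 4%.
Labor's share = 1 − 0.44 = 0.56.
Physical capital: 0.44 × 5.5 = 2.42 pp.
Hours worked: 0.56 × 4 = 2.24 pp.
TFP growth = 6.6 − 4.66 = 1.94%.

1.94%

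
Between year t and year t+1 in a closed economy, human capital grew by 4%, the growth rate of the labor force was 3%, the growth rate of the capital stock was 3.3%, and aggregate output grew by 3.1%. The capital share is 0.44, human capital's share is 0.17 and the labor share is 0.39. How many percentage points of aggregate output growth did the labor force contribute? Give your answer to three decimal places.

1.170 pp

Labor's share = 1 − 0.44 − 0.17 = 0.39.
Contribution = share × growth = 0.39 × 3 = 1.17 pp.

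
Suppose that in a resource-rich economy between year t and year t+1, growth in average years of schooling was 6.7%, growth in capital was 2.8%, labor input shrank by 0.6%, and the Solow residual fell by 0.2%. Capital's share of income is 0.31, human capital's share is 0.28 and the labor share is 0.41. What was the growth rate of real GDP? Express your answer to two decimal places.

2.30%

Labor's share = 1 − 0.31 − 0.28 = 0.41.
Capital: 0.31 × 2.8 = 0.868 pp.
Average years of schooling: 0.28 × 6.7 = 1.876 pp.
Labor input: 0.41 × (-0.6) = -0.246 pp.
Output growth = -0.2 + 2.498 = 2.298%.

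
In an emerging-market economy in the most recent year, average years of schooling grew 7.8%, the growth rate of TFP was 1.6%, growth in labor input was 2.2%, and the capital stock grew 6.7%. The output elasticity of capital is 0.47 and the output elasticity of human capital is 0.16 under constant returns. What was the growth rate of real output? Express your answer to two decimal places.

6.81%

Labor's share = 1 − 0.47 − 0.16 = 0.37.
The capital stock: 0.47 × 6.7 = 3.149 pp.
Average years of schooling: 0.16 × 7.8 = 1.248 pp.
Labor input: 0.37 × 2.2 = 0.814 pp.
Output growth = 1.6 + 5.211 = 6.811%.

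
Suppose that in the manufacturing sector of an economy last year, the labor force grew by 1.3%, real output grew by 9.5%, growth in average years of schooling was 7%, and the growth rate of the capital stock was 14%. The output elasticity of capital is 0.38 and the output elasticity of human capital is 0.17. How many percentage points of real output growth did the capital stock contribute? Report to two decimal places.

Contribution = share × growth = 0.38 × 14 = 5.32 pp.

5.32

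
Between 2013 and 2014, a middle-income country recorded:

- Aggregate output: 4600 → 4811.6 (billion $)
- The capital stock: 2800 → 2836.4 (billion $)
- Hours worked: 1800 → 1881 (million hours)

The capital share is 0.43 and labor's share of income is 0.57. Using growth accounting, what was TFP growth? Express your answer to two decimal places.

Aggregate output growth = (4811.6 − 4600) / 4600 = 4.6%.
The capital stock growth = (2836.4 − 2800) / 2800 = 1.3%.
Hours worked growth = (1881 − 1800) / 1800 = 4.5%.
Labor's share = 1 − 0.43 = 0.57.
The capital stock: 0.43 × 1.3 = 0.559 pp.
Hours worked: 0.57 × 4.5 = 2.565 pp.
TFP growth = 4.6 − 3.124 = 1.476%.

TFP growth was 1.48%.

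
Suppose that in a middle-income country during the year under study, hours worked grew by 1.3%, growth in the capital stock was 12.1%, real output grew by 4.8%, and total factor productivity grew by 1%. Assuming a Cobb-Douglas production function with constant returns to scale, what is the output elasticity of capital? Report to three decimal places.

The output elasticity of capital is 0.231.

gY = gA + α·gK + (1−α)·gL, so gY − gA − gL = α(gK − gL).
4.8 − 1 − 1.3 = α × (12.1 − 1.3).
2.5 = 10.8 α, so α = 0.23148.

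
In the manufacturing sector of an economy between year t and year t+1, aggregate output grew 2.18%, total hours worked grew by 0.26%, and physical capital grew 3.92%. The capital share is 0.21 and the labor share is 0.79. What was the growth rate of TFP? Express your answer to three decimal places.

TFP grew 1.151%.

Labor's share = 1 − 0.21 = 0.79.
Physical capital: 0.21 × 3.92 = 0.8232 pp.
Total hours worked: 0.79 × 0.26 = 0.2054 pp.
TFP growth = 2.18 − 1.0286 = 1.1514%.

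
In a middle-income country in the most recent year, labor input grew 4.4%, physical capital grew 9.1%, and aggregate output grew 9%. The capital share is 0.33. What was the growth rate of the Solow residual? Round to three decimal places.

The Solow residual growth was 3.049%.

Labor's share = 1 − 0.33 = 0.67.
Physical capital: 0.33 × 9.1 = 3.003 pp.
Labor input: 0.67 × 4.4 = 2.948 pp.
TFP growth = 9 − 5.951 = 3.049%.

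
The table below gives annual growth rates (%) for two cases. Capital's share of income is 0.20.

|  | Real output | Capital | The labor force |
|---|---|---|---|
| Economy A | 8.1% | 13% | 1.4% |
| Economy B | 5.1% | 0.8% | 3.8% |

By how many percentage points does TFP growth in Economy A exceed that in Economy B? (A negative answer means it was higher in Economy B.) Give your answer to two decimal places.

Labor's share = 1 − 0.2 = 0.8.
Economy A: TFP = 8.1 − 2.6 − 1.12 = 4.38%.
Economy B: TFP = 5.1 − 0.16 − 3.04 = 1.9%.
Difference = 4.38 − (1.9) = 2.48 pp.

2.48 percentage points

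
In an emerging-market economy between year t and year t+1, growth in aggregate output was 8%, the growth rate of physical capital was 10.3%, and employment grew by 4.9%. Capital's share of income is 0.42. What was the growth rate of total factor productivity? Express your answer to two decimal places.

0.83%

Labor's share = 1 − 0.42 = 0.58.
Physical capital: 0.42 × 10.3 = 4.326 pp.
Employment: 0.58 × 4.9 = 2.842 pp.
TFP growth = 8 − 7.168 = 0.832%.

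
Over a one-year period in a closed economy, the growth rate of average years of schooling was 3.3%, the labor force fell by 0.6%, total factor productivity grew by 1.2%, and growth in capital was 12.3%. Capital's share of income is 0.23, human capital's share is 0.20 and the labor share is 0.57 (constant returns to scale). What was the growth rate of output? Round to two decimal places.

4.35%

Labor's share = 1 − 0.23 − 0.2 = 0.57.
Capital: 0.23 × 12.3 = 2.829 pp.
Average years of schooling: 0.2 × 3.3 = 0.66 pp.
The labor force: 0.57 × (-0.6) = -0.342 pp.
Output growth = 1.2 + 3.147 = 4.347%.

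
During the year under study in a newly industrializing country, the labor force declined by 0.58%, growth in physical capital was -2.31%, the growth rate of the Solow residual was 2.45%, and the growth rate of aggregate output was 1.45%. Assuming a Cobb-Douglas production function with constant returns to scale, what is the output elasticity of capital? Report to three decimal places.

0.243

gY = gA + α·gK + (1−α)·gL, so gY − gA − gL = α(gK − gL).
1.45 − 2.45 + 0.58 = α × (-2.31 − (-0.58)).
-0.42 = -1.73 α, so α = 0.24277.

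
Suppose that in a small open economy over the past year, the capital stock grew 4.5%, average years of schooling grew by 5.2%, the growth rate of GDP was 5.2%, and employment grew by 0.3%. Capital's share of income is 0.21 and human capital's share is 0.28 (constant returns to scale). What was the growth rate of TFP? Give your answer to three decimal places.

TFP grew 2.646%.

Labor's share = 1 − 0.21 − 0.28 = 0.51.
The capital stock: 0.21 × 4.5 = 0.945 pp.
Average years of schooling: 0.28 × 5.2 = 1.456 pp.
Employment: 0.51 × 0.3 = 0.153 pp.
TFP growth = 5.2 − 2.554 = 2.646%.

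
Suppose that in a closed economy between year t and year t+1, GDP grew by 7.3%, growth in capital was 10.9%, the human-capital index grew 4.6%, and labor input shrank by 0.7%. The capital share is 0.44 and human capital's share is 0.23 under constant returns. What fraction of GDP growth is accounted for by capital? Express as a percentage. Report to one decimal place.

Capital accounted for 65.7% of growth.

Capital contributed 0.44 × 10.9 = 4.796 pp.
Share of growth = 4.796 / 7.3 × 100 = 65.699%.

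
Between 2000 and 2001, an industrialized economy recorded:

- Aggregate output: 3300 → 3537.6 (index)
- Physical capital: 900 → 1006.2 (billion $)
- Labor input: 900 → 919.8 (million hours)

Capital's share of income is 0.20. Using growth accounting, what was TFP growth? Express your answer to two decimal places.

3.08%

Aggregate output growth = (3537.6 − 3300) / 3300 = 7.2%.
Physical capital growth = (1006.2 − 900) / 900 = 11.8%.
Labor input growth = (919.8 − 900) / 900 = 2.2%.
Labor's share = 1 − 0.2 = 0.8.
Physical capital: 0.2 × 11.8 = 2.36 pp.
Labor input: 0.8 × 2.2 = 1.76 pp.
TFP growth = 7.2 − 4.12 = 3.08%.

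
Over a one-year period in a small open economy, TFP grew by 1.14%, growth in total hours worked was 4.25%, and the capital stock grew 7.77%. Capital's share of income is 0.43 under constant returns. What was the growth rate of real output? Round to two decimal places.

Real output grew 6.90%.

Labor's share = 1 − 0.43 = 0.57.
The capital stock: 0.43 × 7.77 = 3.3411 pp.
Total hours worked: 0.57 × 4.25 = 2.4225 pp.
Output growth = 1.14 + 5.7636 = 6.9036%.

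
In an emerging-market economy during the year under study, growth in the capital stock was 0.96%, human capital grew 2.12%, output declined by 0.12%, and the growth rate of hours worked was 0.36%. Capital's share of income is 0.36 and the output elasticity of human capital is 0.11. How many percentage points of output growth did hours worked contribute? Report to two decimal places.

0.19 percentage points

Labor's share = 1 − 0.36 − 0.11 = 0.53.
Contribution = share × growth = 0.53 × 0.36 = 0.1908 pp.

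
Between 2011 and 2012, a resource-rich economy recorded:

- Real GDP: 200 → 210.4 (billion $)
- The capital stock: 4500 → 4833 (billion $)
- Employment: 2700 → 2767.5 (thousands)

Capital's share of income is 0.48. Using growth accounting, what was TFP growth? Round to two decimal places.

0.35%

Real GDP growth = (210.4 − 200) / 200 = 5.2%.
The capital stock growth = (4833 − 4500) / 4500 = 7.4%.
Employment growth = (2767.5 − 2700) / 2700 = 2.5%.
Labor's share = 1 − 0.48 = 0.52.
The capital stock: 0.48 × 7.4 = 3.552 pp.
Employment: 0.52 × 2.5 = 1.3 pp.
TFP growth = 5.2 − 4.852 = 0.348%.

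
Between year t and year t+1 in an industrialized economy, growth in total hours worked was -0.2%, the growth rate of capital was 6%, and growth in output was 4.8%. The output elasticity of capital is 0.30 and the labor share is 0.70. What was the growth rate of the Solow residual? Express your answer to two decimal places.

Labor's share = 1 − 0.3 = 0.7.
Capital: 0.3 × 6 = 1.8 pp.
Total hours worked: 0.7 × (-0.2) = -0.14 pp.
TFP growth = 4.8 − 1.66 = 3.14%.

3.14%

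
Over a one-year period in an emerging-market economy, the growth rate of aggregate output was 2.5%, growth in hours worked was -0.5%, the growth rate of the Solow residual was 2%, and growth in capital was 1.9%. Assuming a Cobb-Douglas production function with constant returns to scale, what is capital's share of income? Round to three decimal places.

gY = gA + α·gK + (1−α)·gL, so gY − gA − gL = α(gK − gL).
2.5 − 2 + 0.5 = α × (1.9 − (-0.5)).
1 = 2.4 α, so α = 0.41667.

Capital's share of income is 0.417.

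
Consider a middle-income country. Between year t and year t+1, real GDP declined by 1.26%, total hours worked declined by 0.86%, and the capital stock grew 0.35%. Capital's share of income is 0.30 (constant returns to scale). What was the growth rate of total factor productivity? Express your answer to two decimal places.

Labor's share = 1 − 0.3 = 0.7.
The capital stock: 0.3 × 0.35 = 0.105 pp.
Total hours worked: 0.7 × (-0.86) = -0.602 pp.
TFP growth = -1.26 + 0.497 = -0.763%.

-0.76%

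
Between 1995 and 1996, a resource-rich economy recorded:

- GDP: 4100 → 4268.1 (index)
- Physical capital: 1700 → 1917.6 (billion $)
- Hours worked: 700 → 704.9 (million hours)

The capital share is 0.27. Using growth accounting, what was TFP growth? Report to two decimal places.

0.13%

GDP growth = (4268.1 − 4100) / 4100 = 4.1%.
Physical capital growth = (1917.6 − 1700) / 1700 = 12.8%.
Hours worked growth = (704.9 − 700) / 700 = 0.7%.
Labor's share = 1 − 0.27 = 0.73.
Physical capital: 0.27 × 12.8 = 3.456 pp.
Hours worked: 0.73 × 0.7 = 0.511 pp.
TFP growth = 4.1 − 3.967 = 0.133%.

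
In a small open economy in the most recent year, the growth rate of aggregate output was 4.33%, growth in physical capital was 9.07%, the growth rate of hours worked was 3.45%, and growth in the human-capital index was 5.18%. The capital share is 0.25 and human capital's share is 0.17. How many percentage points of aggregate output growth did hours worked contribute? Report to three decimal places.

2.001 percentage points

Labor's share = 1 − 0.25 − 0.17 = 0.58.
Contribution = share × growth = 0.58 × 3.45 = 2.001 pp.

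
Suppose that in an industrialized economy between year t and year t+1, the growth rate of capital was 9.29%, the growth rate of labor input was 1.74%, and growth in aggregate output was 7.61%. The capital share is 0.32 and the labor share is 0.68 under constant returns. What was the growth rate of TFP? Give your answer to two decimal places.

Labor's share = 1 − 0.32 = 0.68.
Capital: 0.32 × 9.29 = 2.9728 pp.
Labor input: 0.68 × 1.74 = 1.1832 pp.
TFP growth = 7.61 − 4.156 = 3.454%.

3.45%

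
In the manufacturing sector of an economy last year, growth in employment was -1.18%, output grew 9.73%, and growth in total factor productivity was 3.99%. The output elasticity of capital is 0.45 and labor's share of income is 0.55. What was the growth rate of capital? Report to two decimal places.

Labor's share = 1 − 0.45 = 0.55.
gY = gA + 0.55×(-1.18) + 0.45×g.
0.45×g = 9.73 − 3.99 + 0.649 = 6.389.
g = 6.389 / 0.45 = 14.1978%.

14.20%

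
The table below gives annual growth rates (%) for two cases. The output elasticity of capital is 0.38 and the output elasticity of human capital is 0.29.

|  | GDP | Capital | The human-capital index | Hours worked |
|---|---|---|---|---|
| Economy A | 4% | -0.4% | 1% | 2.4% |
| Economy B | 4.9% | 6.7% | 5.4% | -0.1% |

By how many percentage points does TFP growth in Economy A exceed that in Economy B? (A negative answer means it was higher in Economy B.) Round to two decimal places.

2.25 percentage points

Labor's share = 1 − 0.38 − 0.29 = 0.33.
Economy A: TFP = 4 + 0.152 − 0.29 − 0.792 = 3.07%.
Economy B: TFP = 4.9 − 2.546 − 1.566 + 0.033 = 0.821%.
Difference = 3.07 − (0.821) = 2.249 pp.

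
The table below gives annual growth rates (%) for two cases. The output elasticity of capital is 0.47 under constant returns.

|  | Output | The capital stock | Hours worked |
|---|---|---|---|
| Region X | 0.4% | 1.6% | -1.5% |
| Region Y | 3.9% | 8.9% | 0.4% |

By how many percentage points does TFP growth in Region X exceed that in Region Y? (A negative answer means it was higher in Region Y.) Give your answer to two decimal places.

0.94 percentage points

Labor's share = 1 − 0.47 = 0.53.
Region X: TFP = 0.4 − 0.752 + 0.795 = 0.443%.
Region Y: TFP = 3.9 − 4.183 − 0.212 = -0.495%.
Difference = 0.443 − (-0.495) = 0.938 pp.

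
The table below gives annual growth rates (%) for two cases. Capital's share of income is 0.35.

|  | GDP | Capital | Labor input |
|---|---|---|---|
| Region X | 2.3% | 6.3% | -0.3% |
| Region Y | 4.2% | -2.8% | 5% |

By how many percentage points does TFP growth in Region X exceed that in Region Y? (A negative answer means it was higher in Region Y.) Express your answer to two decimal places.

Labor's share = 1 − 0.35 = 0.65.
Region X: TFP = 2.3 − 2.205 + 0.195 = 0.29%.
Region Y: TFP = 4.2 + 0.98 − 3.25 = 1.93%.
Difference = 0.29 − (1.93) = -1.64 pp.

-1.64 percentage points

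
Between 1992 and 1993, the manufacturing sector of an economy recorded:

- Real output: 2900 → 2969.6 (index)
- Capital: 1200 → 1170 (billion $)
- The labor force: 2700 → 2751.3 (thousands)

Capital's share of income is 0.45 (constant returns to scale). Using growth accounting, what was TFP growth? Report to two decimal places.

2.48%

Real output growth = (2969.6 − 2900) / 2900 = 2.4%.
Capital growth = (1170 − 1200) / 1200 = -2.5%.
The labor force growth = (2751.3 − 2700) / 2700 = 1.9%.
Labor's share = 1 − 0.45 = 0.55.
Capital: 0.45 × (-2.5) = -1.125 pp.
The labor force: 0.55 × 1.9 = 1.045 pp.
TFP growth = 2.4 + 0.08 = 2.48%.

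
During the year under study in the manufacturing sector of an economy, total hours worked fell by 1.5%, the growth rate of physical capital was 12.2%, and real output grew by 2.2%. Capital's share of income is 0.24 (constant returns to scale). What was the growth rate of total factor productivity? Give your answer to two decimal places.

Labor's share = 1 − 0.24 = 0.76.
Physical capital: 0.24 × 12.2 = 2.928 pp.
Total hours worked: 0.76 × (-1.5) = -1.14 pp.
TFP growth = 2.2 − 1.788 = 0.412%.

Total factor productivity growth was 0.41%.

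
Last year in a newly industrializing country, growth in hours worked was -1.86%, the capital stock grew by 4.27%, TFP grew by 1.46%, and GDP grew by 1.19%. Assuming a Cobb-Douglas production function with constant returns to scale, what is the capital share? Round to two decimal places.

gY = gA + α·gK + (1−α)·gL, so gY − gA − gL = α(gK − gL).
1.19 − 1.46 + 1.86 = α × (4.27 − (-1.86)).
1.59 = 6.13 α, so α = 0.2594.

0.26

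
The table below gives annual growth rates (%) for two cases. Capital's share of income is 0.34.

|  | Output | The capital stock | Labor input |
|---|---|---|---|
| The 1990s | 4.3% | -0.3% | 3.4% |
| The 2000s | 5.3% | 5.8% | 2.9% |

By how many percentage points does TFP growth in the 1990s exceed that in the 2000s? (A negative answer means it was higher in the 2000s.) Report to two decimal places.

0.74 percentage points

Labor's share = 1 − 0.34 = 0.66.
The 1990s: TFP = 4.3 + 0.102 − 2.244 = 2.158%.
The 2000s: TFP = 5.3 − 1.972 − 1.914 = 1.414%.
Difference = 2.158 − (1.414) = 0.744 pp.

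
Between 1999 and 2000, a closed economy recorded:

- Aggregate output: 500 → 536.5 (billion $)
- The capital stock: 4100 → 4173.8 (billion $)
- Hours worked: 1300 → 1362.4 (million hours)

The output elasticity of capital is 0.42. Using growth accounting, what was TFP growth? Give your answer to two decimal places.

Aggregate output growth = (536.5 − 500) / 500 = 7.3%.
The capital stock growth = (4173.8 − 4100) / 4100 = 1.8%.
Hours worked growth = (1362.4 − 1300) / 1300 = 4.8%.
Labor's share = 1 − 0.42 = 0.58.
The capital stock: 0.42 × 1.8 = 0.756 pp.
Hours worked: 0.58 × 4.8 = 2.784 pp.
TFP growth = 7.3 − 3.54 = 3.76%.

3.76%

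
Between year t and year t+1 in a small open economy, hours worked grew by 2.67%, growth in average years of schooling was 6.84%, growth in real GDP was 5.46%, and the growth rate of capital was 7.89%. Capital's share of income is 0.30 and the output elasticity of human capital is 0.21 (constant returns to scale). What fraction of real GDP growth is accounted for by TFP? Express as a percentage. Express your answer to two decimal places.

TFP accounted for 6.38% of growth.

Labor's share = 1 − 0.3 − 0.21 = 0.49.
Capital: 0.3 × 7.89 = 2.367 pp.
Average years of schooling: 0.21 × 6.84 = 1.4364 pp.
Hours worked: 0.49 × 2.67 = 1.3083 pp.
TFP growth = 5.46 − 5.1117 = 0.3483%.
TFP share of growth = 0.3483 / 5.46 × 100 = 6.3791%.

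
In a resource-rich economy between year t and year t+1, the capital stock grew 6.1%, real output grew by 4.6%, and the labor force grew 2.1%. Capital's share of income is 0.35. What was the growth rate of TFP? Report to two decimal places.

1.10%

Labor's share = 1 − 0.35 = 0.65.
The capital stock: 0.35 × 6.1 = 2.135 pp.
The labor force: 0.65 × 2.1 = 1.365 pp.
TFP growth = 4.6 − 3.5 = 1.1%.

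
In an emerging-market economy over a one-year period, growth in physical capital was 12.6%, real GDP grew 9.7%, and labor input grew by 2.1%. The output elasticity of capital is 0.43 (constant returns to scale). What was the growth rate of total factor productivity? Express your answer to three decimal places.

Labor's share = 1 − 0.43 = 0.57.
Physical capital: 0.43 × 12.6 = 5.418 pp.
Labor input: 0.57 × 2.1 = 1.197 pp.
TFP growth = 9.7 − 6.615 = 3.085%.

Total factor productivity growth was 3.085%.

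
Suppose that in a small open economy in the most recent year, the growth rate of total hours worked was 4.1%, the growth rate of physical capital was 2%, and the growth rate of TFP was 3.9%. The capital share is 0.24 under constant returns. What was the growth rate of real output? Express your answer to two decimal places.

7.50%

Labor's share = 1 − 0.24 = 0.76.
Physical capital: 0.24 × 2 = 0.48 pp.
Total hours worked: 0.76 × 4.1 = 3.116 pp.
Output growth = 3.9 + 3.596 = 7.496%.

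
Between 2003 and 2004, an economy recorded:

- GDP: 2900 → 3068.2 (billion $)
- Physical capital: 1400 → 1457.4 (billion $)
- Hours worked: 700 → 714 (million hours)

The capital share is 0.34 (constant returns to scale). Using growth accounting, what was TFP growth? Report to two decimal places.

TFP growth was 3.09%.

GDP growth = (3068.2 − 2900) / 2900 = 5.8%.
Physical capital growth = (1457.4 − 1400) / 1400 = 4.1%.
Hours worked growth = (714 − 700) / 700 = 2%.
Labor's share = 1 − 0.34 = 0.66.
Physical capital: 0.34 × 4.1 = 1.394 pp.
Hours worked: 0.66 × 2 = 1.32 pp.
TFP growth = 5.8 − 2.714 = 3.086%.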